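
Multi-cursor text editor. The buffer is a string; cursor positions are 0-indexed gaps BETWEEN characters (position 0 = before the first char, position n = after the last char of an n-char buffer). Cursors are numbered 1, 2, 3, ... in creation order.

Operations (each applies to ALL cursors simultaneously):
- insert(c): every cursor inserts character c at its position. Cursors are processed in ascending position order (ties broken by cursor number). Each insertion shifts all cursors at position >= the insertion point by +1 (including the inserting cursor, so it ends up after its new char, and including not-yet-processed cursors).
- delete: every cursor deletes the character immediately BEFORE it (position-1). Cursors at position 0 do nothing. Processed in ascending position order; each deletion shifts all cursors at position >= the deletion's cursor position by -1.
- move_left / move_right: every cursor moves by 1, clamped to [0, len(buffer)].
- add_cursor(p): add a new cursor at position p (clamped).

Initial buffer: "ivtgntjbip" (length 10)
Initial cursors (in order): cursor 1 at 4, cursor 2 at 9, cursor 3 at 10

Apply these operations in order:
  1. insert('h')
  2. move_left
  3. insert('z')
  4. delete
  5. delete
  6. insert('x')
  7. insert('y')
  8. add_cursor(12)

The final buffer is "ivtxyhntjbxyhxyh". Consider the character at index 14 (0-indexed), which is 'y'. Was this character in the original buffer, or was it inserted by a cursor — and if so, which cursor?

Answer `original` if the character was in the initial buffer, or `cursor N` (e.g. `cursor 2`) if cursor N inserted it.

Answer: cursor 3

Derivation:
After op 1 (insert('h')): buffer="ivtghntjbihph" (len 13), cursors c1@5 c2@11 c3@13, authorship ....1.....2.3
After op 2 (move_left): buffer="ivtghntjbihph" (len 13), cursors c1@4 c2@10 c3@12, authorship ....1.....2.3
After op 3 (insert('z')): buffer="ivtgzhntjbizhpzh" (len 16), cursors c1@5 c2@12 c3@15, authorship ....11.....22.33
After op 4 (delete): buffer="ivtghntjbihph" (len 13), cursors c1@4 c2@10 c3@12, authorship ....1.....2.3
After op 5 (delete): buffer="ivthntjbhh" (len 10), cursors c1@3 c2@8 c3@9, authorship ...1....23
After op 6 (insert('x')): buffer="ivtxhntjbxhxh" (len 13), cursors c1@4 c2@10 c3@12, authorship ...11....2233
After op 7 (insert('y')): buffer="ivtxyhntjbxyhxyh" (len 16), cursors c1@5 c2@12 c3@15, authorship ...111....222333
After op 8 (add_cursor(12)): buffer="ivtxyhntjbxyhxyh" (len 16), cursors c1@5 c2@12 c4@12 c3@15, authorship ...111....222333
Authorship (.=original, N=cursor N): . . . 1 1 1 . . . . 2 2 2 3 3 3
Index 14: author = 3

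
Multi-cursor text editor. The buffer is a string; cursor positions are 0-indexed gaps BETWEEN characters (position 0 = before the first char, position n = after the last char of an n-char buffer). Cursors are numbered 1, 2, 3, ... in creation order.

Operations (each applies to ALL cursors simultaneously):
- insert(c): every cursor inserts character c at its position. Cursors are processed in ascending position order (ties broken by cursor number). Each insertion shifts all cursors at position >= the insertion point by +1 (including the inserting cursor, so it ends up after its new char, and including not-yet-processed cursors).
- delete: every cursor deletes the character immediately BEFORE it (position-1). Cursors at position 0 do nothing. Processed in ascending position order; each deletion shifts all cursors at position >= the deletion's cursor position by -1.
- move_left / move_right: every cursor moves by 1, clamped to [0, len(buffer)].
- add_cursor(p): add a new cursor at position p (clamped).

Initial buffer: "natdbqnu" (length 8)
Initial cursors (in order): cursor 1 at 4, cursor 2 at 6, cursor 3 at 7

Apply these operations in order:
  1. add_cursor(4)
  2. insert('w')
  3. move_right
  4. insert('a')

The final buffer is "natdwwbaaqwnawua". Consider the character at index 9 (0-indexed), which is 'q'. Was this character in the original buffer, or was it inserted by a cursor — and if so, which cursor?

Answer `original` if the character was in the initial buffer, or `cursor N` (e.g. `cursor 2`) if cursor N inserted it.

Answer: original

Derivation:
After op 1 (add_cursor(4)): buffer="natdbqnu" (len 8), cursors c1@4 c4@4 c2@6 c3@7, authorship ........
After op 2 (insert('w')): buffer="natdwwbqwnwu" (len 12), cursors c1@6 c4@6 c2@9 c3@11, authorship ....14..2.3.
After op 3 (move_right): buffer="natdwwbqwnwu" (len 12), cursors c1@7 c4@7 c2@10 c3@12, authorship ....14..2.3.
After op 4 (insert('a')): buffer="natdwwbaaqwnawua" (len 16), cursors c1@9 c4@9 c2@13 c3@16, authorship ....14.14.2.23.3
Authorship (.=original, N=cursor N): . . . . 1 4 . 1 4 . 2 . 2 3 . 3
Index 9: author = original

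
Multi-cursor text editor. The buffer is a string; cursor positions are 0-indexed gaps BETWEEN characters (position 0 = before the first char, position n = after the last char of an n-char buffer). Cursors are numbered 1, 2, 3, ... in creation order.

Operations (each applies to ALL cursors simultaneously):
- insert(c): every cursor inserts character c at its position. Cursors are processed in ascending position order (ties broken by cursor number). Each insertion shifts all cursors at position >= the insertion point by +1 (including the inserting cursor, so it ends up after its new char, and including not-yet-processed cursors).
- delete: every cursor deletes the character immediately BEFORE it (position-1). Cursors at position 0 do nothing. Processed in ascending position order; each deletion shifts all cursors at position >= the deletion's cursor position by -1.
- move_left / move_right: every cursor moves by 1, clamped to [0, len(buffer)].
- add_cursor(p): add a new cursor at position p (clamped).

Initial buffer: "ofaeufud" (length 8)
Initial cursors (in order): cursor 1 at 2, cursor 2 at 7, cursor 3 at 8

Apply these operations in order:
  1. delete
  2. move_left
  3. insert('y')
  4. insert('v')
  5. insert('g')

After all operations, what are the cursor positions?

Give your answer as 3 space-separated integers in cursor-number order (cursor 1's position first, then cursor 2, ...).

Answer: 3 13 13

Derivation:
After op 1 (delete): buffer="oaeuf" (len 5), cursors c1@1 c2@5 c3@5, authorship .....
After op 2 (move_left): buffer="oaeuf" (len 5), cursors c1@0 c2@4 c3@4, authorship .....
After op 3 (insert('y')): buffer="yoaeuyyf" (len 8), cursors c1@1 c2@7 c3@7, authorship 1....23.
After op 4 (insert('v')): buffer="yvoaeuyyvvf" (len 11), cursors c1@2 c2@10 c3@10, authorship 11....2323.
After op 5 (insert('g')): buffer="yvgoaeuyyvvggf" (len 14), cursors c1@3 c2@13 c3@13, authorship 111....232323.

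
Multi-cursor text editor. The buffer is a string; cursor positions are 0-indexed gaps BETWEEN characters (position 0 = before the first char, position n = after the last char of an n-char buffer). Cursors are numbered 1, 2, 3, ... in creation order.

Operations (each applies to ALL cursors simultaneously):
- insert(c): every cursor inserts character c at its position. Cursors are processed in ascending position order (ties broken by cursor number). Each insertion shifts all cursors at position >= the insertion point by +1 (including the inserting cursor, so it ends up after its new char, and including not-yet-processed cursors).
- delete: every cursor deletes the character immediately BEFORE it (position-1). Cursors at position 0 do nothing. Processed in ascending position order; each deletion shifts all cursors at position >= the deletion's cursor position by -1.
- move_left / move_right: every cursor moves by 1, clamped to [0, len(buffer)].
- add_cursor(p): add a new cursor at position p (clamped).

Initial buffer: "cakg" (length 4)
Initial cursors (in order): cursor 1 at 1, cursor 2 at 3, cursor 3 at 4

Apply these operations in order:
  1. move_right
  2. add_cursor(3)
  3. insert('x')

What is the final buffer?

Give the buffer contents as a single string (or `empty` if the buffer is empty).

Answer: caxkxgxx

Derivation:
After op 1 (move_right): buffer="cakg" (len 4), cursors c1@2 c2@4 c3@4, authorship ....
After op 2 (add_cursor(3)): buffer="cakg" (len 4), cursors c1@2 c4@3 c2@4 c3@4, authorship ....
After op 3 (insert('x')): buffer="caxkxgxx" (len 8), cursors c1@3 c4@5 c2@8 c3@8, authorship ..1.4.23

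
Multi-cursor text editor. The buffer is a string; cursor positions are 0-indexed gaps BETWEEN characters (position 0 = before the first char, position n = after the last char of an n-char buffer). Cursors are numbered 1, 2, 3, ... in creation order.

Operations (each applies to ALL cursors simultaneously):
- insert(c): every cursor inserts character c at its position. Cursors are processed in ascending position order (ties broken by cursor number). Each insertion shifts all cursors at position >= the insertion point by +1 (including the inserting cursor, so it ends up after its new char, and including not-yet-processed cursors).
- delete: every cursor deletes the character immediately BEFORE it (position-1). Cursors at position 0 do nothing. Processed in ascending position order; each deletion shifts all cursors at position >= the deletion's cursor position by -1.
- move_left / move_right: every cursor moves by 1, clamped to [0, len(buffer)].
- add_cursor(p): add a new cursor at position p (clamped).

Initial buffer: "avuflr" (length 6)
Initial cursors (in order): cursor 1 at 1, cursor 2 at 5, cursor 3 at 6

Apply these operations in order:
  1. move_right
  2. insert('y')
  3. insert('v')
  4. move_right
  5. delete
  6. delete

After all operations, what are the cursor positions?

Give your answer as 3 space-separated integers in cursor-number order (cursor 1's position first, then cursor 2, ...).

After op 1 (move_right): buffer="avuflr" (len 6), cursors c1@2 c2@6 c3@6, authorship ......
After op 2 (insert('y')): buffer="avyuflryy" (len 9), cursors c1@3 c2@9 c3@9, authorship ..1....23
After op 3 (insert('v')): buffer="avyvuflryyvv" (len 12), cursors c1@4 c2@12 c3@12, authorship ..11....2323
After op 4 (move_right): buffer="avyvuflryyvv" (len 12), cursors c1@5 c2@12 c3@12, authorship ..11....2323
After op 5 (delete): buffer="avyvflryy" (len 9), cursors c1@4 c2@9 c3@9, authorship ..11...23
After op 6 (delete): buffer="avyflr" (len 6), cursors c1@3 c2@6 c3@6, authorship ..1...

Answer: 3 6 6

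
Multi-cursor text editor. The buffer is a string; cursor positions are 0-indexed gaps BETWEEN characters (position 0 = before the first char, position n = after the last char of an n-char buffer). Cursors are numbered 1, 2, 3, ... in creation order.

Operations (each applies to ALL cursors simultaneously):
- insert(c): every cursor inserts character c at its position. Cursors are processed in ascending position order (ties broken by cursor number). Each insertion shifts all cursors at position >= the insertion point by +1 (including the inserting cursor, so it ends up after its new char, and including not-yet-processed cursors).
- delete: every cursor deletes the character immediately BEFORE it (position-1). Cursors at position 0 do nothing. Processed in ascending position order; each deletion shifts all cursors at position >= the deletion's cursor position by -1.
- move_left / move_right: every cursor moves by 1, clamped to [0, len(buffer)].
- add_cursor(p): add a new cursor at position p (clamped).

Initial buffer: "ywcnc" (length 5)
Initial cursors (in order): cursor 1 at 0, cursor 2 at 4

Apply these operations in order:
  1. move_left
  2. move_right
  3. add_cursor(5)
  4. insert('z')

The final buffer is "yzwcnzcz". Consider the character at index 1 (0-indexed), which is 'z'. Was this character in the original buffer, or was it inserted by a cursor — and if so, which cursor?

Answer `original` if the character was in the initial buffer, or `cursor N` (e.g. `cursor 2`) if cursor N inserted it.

After op 1 (move_left): buffer="ywcnc" (len 5), cursors c1@0 c2@3, authorship .....
After op 2 (move_right): buffer="ywcnc" (len 5), cursors c1@1 c2@4, authorship .....
After op 3 (add_cursor(5)): buffer="ywcnc" (len 5), cursors c1@1 c2@4 c3@5, authorship .....
After op 4 (insert('z')): buffer="yzwcnzcz" (len 8), cursors c1@2 c2@6 c3@8, authorship .1...2.3
Authorship (.=original, N=cursor N): . 1 . . . 2 . 3
Index 1: author = 1

Answer: cursor 1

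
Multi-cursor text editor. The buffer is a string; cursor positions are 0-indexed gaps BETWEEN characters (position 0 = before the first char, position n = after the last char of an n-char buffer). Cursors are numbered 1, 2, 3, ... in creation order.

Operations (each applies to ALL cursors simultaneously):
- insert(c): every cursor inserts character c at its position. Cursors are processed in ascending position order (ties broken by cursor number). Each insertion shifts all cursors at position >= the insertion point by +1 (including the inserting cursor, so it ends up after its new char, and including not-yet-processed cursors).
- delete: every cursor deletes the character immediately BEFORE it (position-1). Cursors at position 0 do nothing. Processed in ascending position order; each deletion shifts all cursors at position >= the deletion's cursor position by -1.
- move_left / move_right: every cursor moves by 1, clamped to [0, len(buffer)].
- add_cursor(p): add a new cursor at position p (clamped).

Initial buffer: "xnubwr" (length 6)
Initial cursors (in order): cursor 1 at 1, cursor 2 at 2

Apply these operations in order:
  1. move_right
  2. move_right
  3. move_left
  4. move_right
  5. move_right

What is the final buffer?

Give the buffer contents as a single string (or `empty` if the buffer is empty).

After op 1 (move_right): buffer="xnubwr" (len 6), cursors c1@2 c2@3, authorship ......
After op 2 (move_right): buffer="xnubwr" (len 6), cursors c1@3 c2@4, authorship ......
After op 3 (move_left): buffer="xnubwr" (len 6), cursors c1@2 c2@3, authorship ......
After op 4 (move_right): buffer="xnubwr" (len 6), cursors c1@3 c2@4, authorship ......
After op 5 (move_right): buffer="xnubwr" (len 6), cursors c1@4 c2@5, authorship ......

Answer: xnubwr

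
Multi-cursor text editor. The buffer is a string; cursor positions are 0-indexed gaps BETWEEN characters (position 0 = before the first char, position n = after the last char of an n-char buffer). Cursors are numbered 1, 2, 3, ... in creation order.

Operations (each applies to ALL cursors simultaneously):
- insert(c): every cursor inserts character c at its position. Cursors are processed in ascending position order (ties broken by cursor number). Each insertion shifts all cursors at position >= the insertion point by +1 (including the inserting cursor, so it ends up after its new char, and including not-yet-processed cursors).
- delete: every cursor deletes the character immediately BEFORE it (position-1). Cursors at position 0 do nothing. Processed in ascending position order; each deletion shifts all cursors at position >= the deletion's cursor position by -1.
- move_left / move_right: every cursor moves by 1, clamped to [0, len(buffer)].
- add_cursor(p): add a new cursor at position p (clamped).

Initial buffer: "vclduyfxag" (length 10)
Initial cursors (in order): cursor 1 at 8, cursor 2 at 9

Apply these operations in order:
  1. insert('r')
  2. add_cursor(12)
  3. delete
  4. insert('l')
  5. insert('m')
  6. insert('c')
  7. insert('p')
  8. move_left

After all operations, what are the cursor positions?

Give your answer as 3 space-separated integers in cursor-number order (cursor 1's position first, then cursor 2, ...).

After op 1 (insert('r')): buffer="vclduyfxrarg" (len 12), cursors c1@9 c2@11, authorship ........1.2.
After op 2 (add_cursor(12)): buffer="vclduyfxrarg" (len 12), cursors c1@9 c2@11 c3@12, authorship ........1.2.
After op 3 (delete): buffer="vclduyfxa" (len 9), cursors c1@8 c2@9 c3@9, authorship .........
After op 4 (insert('l')): buffer="vclduyfxlall" (len 12), cursors c1@9 c2@12 c3@12, authorship ........1.23
After op 5 (insert('m')): buffer="vclduyfxlmallmm" (len 15), cursors c1@10 c2@15 c3@15, authorship ........11.2323
After op 6 (insert('c')): buffer="vclduyfxlmcallmmcc" (len 18), cursors c1@11 c2@18 c3@18, authorship ........111.232323
After op 7 (insert('p')): buffer="vclduyfxlmcpallmmccpp" (len 21), cursors c1@12 c2@21 c3@21, authorship ........1111.23232323
After op 8 (move_left): buffer="vclduyfxlmcpallmmccpp" (len 21), cursors c1@11 c2@20 c3@20, authorship ........1111.23232323

Answer: 11 20 20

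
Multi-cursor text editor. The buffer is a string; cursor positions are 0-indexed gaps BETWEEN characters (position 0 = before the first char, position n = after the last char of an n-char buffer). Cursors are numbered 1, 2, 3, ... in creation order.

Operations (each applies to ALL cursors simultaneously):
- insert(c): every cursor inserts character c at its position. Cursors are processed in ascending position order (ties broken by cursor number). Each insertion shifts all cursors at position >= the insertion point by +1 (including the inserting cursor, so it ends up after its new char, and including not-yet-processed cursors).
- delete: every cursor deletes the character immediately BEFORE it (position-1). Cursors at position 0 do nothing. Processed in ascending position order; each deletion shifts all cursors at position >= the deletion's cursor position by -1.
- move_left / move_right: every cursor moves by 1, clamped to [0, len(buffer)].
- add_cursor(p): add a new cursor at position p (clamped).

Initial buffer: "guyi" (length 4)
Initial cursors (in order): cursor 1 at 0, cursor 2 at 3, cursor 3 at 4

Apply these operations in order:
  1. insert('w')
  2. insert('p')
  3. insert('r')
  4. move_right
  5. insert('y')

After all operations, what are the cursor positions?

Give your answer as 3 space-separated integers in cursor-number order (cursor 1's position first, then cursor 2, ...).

After op 1 (insert('w')): buffer="wguywiw" (len 7), cursors c1@1 c2@5 c3@7, authorship 1...2.3
After op 2 (insert('p')): buffer="wpguywpiwp" (len 10), cursors c1@2 c2@7 c3@10, authorship 11...22.33
After op 3 (insert('r')): buffer="wprguywpriwpr" (len 13), cursors c1@3 c2@9 c3@13, authorship 111...222.333
After op 4 (move_right): buffer="wprguywpriwpr" (len 13), cursors c1@4 c2@10 c3@13, authorship 111...222.333
After op 5 (insert('y')): buffer="wprgyuywpriywpry" (len 16), cursors c1@5 c2@12 c3@16, authorship 111.1..222.23333

Answer: 5 12 16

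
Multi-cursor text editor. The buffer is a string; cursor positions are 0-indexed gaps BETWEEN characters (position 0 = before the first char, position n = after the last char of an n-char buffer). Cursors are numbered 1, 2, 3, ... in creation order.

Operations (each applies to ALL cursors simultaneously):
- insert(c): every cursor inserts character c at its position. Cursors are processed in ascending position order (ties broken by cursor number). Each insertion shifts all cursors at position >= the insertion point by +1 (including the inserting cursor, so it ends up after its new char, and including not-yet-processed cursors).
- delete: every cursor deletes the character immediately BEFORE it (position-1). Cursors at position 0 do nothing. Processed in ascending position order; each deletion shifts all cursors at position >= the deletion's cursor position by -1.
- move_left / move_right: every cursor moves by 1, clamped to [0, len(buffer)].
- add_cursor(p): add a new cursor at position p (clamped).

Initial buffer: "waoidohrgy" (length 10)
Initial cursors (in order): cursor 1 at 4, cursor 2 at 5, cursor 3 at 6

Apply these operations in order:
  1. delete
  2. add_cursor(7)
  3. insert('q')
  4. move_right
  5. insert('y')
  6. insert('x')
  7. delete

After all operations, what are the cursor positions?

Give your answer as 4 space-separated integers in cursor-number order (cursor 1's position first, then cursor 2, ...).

After op 1 (delete): buffer="waohrgy" (len 7), cursors c1@3 c2@3 c3@3, authorship .......
After op 2 (add_cursor(7)): buffer="waohrgy" (len 7), cursors c1@3 c2@3 c3@3 c4@7, authorship .......
After op 3 (insert('q')): buffer="waoqqqhrgyq" (len 11), cursors c1@6 c2@6 c3@6 c4@11, authorship ...123....4
After op 4 (move_right): buffer="waoqqqhrgyq" (len 11), cursors c1@7 c2@7 c3@7 c4@11, authorship ...123....4
After op 5 (insert('y')): buffer="waoqqqhyyyrgyqy" (len 15), cursors c1@10 c2@10 c3@10 c4@15, authorship ...123.123...44
After op 6 (insert('x')): buffer="waoqqqhyyyxxxrgyqyx" (len 19), cursors c1@13 c2@13 c3@13 c4@19, authorship ...123.123123...444
After op 7 (delete): buffer="waoqqqhyyyrgyqy" (len 15), cursors c1@10 c2@10 c3@10 c4@15, authorship ...123.123...44

Answer: 10 10 10 15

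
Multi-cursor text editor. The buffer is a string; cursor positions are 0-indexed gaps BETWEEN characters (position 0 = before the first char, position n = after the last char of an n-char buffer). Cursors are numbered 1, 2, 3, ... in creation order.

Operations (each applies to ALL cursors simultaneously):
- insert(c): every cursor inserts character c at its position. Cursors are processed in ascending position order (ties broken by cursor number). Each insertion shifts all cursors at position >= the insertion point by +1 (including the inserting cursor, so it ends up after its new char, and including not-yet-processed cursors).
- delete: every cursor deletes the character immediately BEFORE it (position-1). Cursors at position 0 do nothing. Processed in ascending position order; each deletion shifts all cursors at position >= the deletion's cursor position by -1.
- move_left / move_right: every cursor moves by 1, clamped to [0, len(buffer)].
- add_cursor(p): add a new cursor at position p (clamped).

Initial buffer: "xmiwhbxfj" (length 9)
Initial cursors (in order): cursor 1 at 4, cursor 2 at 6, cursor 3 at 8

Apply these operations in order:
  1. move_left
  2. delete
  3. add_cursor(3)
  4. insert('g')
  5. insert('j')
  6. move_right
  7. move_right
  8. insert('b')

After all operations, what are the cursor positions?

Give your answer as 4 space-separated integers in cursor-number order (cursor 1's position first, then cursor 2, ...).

After op 1 (move_left): buffer="xmiwhbxfj" (len 9), cursors c1@3 c2@5 c3@7, authorship .........
After op 2 (delete): buffer="xmwbfj" (len 6), cursors c1@2 c2@3 c3@4, authorship ......
After op 3 (add_cursor(3)): buffer="xmwbfj" (len 6), cursors c1@2 c2@3 c4@3 c3@4, authorship ......
After op 4 (insert('g')): buffer="xmgwggbgfj" (len 10), cursors c1@3 c2@6 c4@6 c3@8, authorship ..1.24.3..
After op 5 (insert('j')): buffer="xmgjwggjjbgjfj" (len 14), cursors c1@4 c2@9 c4@9 c3@12, authorship ..11.2424.33..
After op 6 (move_right): buffer="xmgjwggjjbgjfj" (len 14), cursors c1@5 c2@10 c4@10 c3@13, authorship ..11.2424.33..
After op 7 (move_right): buffer="xmgjwggjjbgjfj" (len 14), cursors c1@6 c2@11 c4@11 c3@14, authorship ..11.2424.33..
After op 8 (insert('b')): buffer="xmgjwgbgjjbgbbjfjb" (len 18), cursors c1@7 c2@14 c4@14 c3@18, authorship ..11.21424.3243..3

Answer: 7 14 18 14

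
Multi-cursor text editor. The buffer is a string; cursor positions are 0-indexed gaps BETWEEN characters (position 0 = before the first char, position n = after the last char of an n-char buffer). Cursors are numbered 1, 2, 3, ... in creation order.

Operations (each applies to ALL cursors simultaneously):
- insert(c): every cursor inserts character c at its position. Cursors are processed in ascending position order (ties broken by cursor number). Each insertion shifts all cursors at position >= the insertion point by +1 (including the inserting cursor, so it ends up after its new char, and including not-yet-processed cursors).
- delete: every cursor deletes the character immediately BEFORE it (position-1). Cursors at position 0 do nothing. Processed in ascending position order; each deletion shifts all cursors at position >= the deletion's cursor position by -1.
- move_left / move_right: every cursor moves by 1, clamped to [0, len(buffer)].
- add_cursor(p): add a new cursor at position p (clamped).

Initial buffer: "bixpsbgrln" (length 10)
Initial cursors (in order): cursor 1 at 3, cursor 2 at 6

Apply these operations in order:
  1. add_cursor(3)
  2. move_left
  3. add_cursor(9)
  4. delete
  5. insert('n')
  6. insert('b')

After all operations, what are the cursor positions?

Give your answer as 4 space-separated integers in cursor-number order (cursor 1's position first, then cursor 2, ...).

After op 1 (add_cursor(3)): buffer="bixpsbgrln" (len 10), cursors c1@3 c3@3 c2@6, authorship ..........
After op 2 (move_left): buffer="bixpsbgrln" (len 10), cursors c1@2 c3@2 c2@5, authorship ..........
After op 3 (add_cursor(9)): buffer="bixpsbgrln" (len 10), cursors c1@2 c3@2 c2@5 c4@9, authorship ..........
After op 4 (delete): buffer="xpbgrn" (len 6), cursors c1@0 c3@0 c2@2 c4@5, authorship ......
After op 5 (insert('n')): buffer="nnxpnbgrnn" (len 10), cursors c1@2 c3@2 c2@5 c4@9, authorship 13..2...4.
After op 6 (insert('b')): buffer="nnbbxpnbbgrnbn" (len 14), cursors c1@4 c3@4 c2@8 c4@13, authorship 1313..22...44.

Answer: 4 8 4 13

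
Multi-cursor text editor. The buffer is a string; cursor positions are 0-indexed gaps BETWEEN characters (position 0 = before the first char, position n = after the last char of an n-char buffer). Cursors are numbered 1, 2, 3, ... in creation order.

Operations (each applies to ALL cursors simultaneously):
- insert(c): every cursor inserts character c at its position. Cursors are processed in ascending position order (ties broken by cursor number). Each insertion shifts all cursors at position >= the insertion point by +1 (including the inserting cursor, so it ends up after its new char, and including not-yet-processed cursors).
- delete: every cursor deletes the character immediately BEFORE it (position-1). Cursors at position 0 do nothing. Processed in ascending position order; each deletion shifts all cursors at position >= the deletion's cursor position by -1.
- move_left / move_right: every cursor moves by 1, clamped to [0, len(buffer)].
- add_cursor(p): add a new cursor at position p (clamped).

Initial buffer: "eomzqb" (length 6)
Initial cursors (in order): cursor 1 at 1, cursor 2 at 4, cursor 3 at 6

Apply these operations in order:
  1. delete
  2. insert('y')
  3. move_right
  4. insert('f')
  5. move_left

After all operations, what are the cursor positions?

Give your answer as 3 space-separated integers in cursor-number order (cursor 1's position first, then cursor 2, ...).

After op 1 (delete): buffer="omq" (len 3), cursors c1@0 c2@2 c3@3, authorship ...
After op 2 (insert('y')): buffer="yomyqy" (len 6), cursors c1@1 c2@4 c3@6, authorship 1..2.3
After op 3 (move_right): buffer="yomyqy" (len 6), cursors c1@2 c2@5 c3@6, authorship 1..2.3
After op 4 (insert('f')): buffer="yofmyqfyf" (len 9), cursors c1@3 c2@7 c3@9, authorship 1.1.2.233
After op 5 (move_left): buffer="yofmyqfyf" (len 9), cursors c1@2 c2@6 c3@8, authorship 1.1.2.233

Answer: 2 6 8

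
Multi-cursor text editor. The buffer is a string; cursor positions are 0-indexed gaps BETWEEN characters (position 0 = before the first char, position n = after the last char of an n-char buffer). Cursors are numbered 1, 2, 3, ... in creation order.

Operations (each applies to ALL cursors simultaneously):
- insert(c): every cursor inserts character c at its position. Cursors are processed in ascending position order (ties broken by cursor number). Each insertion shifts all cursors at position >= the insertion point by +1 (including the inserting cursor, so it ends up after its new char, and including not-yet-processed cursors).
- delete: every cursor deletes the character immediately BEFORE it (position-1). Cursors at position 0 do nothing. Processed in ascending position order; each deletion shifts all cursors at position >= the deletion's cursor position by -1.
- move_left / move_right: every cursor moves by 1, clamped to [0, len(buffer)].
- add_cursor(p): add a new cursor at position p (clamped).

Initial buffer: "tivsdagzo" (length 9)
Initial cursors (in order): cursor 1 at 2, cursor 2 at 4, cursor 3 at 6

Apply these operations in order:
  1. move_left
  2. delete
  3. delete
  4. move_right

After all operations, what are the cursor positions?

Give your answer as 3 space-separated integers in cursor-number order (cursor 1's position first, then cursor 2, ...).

Answer: 1 1 1

Derivation:
After op 1 (move_left): buffer="tivsdagzo" (len 9), cursors c1@1 c2@3 c3@5, authorship .........
After op 2 (delete): buffer="isagzo" (len 6), cursors c1@0 c2@1 c3@2, authorship ......
After op 3 (delete): buffer="agzo" (len 4), cursors c1@0 c2@0 c3@0, authorship ....
After op 4 (move_right): buffer="agzo" (len 4), cursors c1@1 c2@1 c3@1, authorship ....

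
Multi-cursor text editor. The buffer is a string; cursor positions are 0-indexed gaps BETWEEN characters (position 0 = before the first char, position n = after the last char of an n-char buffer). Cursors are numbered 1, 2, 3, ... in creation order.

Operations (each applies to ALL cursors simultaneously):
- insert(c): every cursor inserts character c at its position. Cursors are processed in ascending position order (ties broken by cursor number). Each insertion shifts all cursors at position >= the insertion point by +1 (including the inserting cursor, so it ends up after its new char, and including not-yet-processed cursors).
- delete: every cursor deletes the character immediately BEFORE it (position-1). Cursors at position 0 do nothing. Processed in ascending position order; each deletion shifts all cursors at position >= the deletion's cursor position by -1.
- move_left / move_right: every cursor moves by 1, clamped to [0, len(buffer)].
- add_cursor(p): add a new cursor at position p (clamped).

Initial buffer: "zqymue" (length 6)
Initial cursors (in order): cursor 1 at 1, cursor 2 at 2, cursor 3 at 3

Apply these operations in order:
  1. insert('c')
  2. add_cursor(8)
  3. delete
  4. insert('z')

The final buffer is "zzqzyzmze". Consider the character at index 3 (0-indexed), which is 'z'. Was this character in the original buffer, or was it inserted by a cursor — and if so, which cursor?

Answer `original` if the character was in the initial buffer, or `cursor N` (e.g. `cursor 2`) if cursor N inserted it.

Answer: cursor 2

Derivation:
After op 1 (insert('c')): buffer="zcqcycmue" (len 9), cursors c1@2 c2@4 c3@6, authorship .1.2.3...
After op 2 (add_cursor(8)): buffer="zcqcycmue" (len 9), cursors c1@2 c2@4 c3@6 c4@8, authorship .1.2.3...
After op 3 (delete): buffer="zqyme" (len 5), cursors c1@1 c2@2 c3@3 c4@4, authorship .....
After op 4 (insert('z')): buffer="zzqzyzmze" (len 9), cursors c1@2 c2@4 c3@6 c4@8, authorship .1.2.3.4.
Authorship (.=original, N=cursor N): . 1 . 2 . 3 . 4 .
Index 3: author = 2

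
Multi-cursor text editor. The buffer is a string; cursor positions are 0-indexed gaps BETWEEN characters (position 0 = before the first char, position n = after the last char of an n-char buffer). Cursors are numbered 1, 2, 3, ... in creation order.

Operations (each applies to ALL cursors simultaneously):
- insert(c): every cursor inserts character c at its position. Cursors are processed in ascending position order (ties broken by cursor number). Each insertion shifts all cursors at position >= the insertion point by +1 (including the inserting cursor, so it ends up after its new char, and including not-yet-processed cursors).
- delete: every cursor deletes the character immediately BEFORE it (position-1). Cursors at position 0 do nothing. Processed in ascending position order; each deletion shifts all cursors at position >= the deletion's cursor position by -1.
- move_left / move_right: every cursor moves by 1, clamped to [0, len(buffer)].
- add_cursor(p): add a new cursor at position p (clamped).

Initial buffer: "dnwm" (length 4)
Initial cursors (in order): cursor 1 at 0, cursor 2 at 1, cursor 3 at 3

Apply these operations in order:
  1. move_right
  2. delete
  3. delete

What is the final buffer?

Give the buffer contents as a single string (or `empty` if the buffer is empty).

After op 1 (move_right): buffer="dnwm" (len 4), cursors c1@1 c2@2 c3@4, authorship ....
After op 2 (delete): buffer="w" (len 1), cursors c1@0 c2@0 c3@1, authorship .
After op 3 (delete): buffer="" (len 0), cursors c1@0 c2@0 c3@0, authorship 

Answer: empty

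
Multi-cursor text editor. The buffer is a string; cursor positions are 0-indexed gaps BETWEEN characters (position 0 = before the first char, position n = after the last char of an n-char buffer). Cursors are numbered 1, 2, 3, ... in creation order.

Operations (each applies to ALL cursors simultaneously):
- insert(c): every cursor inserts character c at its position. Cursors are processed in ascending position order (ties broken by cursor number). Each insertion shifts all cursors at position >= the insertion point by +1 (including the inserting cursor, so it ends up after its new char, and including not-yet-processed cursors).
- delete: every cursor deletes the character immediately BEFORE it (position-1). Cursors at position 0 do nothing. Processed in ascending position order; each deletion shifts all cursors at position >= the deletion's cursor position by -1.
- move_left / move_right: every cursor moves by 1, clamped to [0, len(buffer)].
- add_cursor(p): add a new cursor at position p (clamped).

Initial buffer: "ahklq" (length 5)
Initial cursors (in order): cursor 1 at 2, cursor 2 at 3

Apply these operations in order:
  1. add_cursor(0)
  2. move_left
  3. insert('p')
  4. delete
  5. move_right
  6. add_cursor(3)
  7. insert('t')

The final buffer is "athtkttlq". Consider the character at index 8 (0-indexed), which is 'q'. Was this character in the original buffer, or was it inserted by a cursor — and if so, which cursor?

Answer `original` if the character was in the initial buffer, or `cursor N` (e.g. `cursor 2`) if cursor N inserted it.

Answer: original

Derivation:
After op 1 (add_cursor(0)): buffer="ahklq" (len 5), cursors c3@0 c1@2 c2@3, authorship .....
After op 2 (move_left): buffer="ahklq" (len 5), cursors c3@0 c1@1 c2@2, authorship .....
After op 3 (insert('p')): buffer="paphpklq" (len 8), cursors c3@1 c1@3 c2@5, authorship 3.1.2...
After op 4 (delete): buffer="ahklq" (len 5), cursors c3@0 c1@1 c2@2, authorship .....
After op 5 (move_right): buffer="ahklq" (len 5), cursors c3@1 c1@2 c2@3, authorship .....
After op 6 (add_cursor(3)): buffer="ahklq" (len 5), cursors c3@1 c1@2 c2@3 c4@3, authorship .....
After op 7 (insert('t')): buffer="athtkttlq" (len 9), cursors c3@2 c1@4 c2@7 c4@7, authorship .3.1.24..
Authorship (.=original, N=cursor N): . 3 . 1 . 2 4 . .
Index 8: author = original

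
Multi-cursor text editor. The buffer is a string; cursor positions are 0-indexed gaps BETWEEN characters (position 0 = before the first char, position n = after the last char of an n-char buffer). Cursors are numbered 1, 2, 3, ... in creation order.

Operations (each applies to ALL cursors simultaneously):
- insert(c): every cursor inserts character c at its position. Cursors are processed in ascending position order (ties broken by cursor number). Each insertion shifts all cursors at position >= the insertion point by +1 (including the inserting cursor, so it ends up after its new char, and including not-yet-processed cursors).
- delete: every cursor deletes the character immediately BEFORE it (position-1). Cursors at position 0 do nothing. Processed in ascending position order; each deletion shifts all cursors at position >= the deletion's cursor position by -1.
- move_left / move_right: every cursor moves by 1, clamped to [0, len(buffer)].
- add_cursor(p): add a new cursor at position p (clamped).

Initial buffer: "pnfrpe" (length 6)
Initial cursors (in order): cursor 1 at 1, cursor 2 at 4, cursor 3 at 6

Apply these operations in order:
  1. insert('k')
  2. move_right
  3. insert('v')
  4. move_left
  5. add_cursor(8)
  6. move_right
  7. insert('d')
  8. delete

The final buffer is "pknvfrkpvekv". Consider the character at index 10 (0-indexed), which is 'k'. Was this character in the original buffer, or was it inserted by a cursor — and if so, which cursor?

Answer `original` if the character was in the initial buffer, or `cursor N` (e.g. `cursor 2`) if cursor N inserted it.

Answer: cursor 3

Derivation:
After op 1 (insert('k')): buffer="pknfrkpek" (len 9), cursors c1@2 c2@6 c3@9, authorship .1...2..3
After op 2 (move_right): buffer="pknfrkpek" (len 9), cursors c1@3 c2@7 c3@9, authorship .1...2..3
After op 3 (insert('v')): buffer="pknvfrkpvekv" (len 12), cursors c1@4 c2@9 c3@12, authorship .1.1..2.2.33
After op 4 (move_left): buffer="pknvfrkpvekv" (len 12), cursors c1@3 c2@8 c3@11, authorship .1.1..2.2.33
After op 5 (add_cursor(8)): buffer="pknvfrkpvekv" (len 12), cursors c1@3 c2@8 c4@8 c3@11, authorship .1.1..2.2.33
After op 6 (move_right): buffer="pknvfrkpvekv" (len 12), cursors c1@4 c2@9 c4@9 c3@12, authorship .1.1..2.2.33
After op 7 (insert('d')): buffer="pknvdfrkpvddekvd" (len 16), cursors c1@5 c2@12 c4@12 c3@16, authorship .1.11..2.224.333
After op 8 (delete): buffer="pknvfrkpvekv" (len 12), cursors c1@4 c2@9 c4@9 c3@12, authorship .1.1..2.2.33
Authorship (.=original, N=cursor N): . 1 . 1 . . 2 . 2 . 3 3
Index 10: author = 3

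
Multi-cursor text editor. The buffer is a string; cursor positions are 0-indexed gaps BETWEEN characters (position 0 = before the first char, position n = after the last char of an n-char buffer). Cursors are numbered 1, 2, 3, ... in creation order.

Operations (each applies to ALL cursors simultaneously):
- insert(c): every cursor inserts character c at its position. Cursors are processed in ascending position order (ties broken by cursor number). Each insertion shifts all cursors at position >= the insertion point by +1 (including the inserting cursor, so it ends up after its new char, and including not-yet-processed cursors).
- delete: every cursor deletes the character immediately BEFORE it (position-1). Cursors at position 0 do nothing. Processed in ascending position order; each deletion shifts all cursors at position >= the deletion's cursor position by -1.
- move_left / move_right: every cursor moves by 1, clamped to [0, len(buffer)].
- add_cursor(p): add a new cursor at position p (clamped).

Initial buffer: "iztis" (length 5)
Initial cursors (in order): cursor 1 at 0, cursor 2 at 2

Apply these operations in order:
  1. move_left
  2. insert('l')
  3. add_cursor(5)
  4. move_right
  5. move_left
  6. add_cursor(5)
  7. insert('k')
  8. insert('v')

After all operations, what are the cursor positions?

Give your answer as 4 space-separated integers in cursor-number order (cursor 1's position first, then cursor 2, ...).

After op 1 (move_left): buffer="iztis" (len 5), cursors c1@0 c2@1, authorship .....
After op 2 (insert('l')): buffer="lilztis" (len 7), cursors c1@1 c2@3, authorship 1.2....
After op 3 (add_cursor(5)): buffer="lilztis" (len 7), cursors c1@1 c2@3 c3@5, authorship 1.2....
After op 4 (move_right): buffer="lilztis" (len 7), cursors c1@2 c2@4 c3@6, authorship 1.2....
After op 5 (move_left): buffer="lilztis" (len 7), cursors c1@1 c2@3 c3@5, authorship 1.2....
After op 6 (add_cursor(5)): buffer="lilztis" (len 7), cursors c1@1 c2@3 c3@5 c4@5, authorship 1.2....
After op 7 (insert('k')): buffer="lkilkztkkis" (len 11), cursors c1@2 c2@5 c3@9 c4@9, authorship 11.22..34..
After op 8 (insert('v')): buffer="lkvilkvztkkvvis" (len 15), cursors c1@3 c2@7 c3@13 c4@13, authorship 111.222..3434..

Answer: 3 7 13 13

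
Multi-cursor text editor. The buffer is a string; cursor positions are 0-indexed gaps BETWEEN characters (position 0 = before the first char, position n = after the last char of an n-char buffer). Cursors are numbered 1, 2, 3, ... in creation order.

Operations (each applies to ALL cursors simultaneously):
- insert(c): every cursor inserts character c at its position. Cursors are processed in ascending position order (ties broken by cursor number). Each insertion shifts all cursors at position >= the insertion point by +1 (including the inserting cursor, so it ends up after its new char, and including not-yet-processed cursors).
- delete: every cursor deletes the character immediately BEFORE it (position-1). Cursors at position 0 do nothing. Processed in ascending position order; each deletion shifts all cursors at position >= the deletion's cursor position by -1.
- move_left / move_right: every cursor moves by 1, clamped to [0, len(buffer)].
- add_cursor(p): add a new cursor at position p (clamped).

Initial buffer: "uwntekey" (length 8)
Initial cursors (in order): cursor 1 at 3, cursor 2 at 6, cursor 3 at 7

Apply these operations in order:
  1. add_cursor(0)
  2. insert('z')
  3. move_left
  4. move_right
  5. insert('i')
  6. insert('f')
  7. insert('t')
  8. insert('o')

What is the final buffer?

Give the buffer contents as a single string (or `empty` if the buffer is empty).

After op 1 (add_cursor(0)): buffer="uwntekey" (len 8), cursors c4@0 c1@3 c2@6 c3@7, authorship ........
After op 2 (insert('z')): buffer="zuwnztekzezy" (len 12), cursors c4@1 c1@5 c2@9 c3@11, authorship 4...1...2.3.
After op 3 (move_left): buffer="zuwnztekzezy" (len 12), cursors c4@0 c1@4 c2@8 c3@10, authorship 4...1...2.3.
After op 4 (move_right): buffer="zuwnztekzezy" (len 12), cursors c4@1 c1@5 c2@9 c3@11, authorship 4...1...2.3.
After op 5 (insert('i')): buffer="ziuwnzitekzieziy" (len 16), cursors c4@2 c1@7 c2@12 c3@15, authorship 44...11...22.33.
After op 6 (insert('f')): buffer="zifuwnziftekzifezify" (len 20), cursors c4@3 c1@9 c2@15 c3@19, authorship 444...111...222.333.
After op 7 (insert('t')): buffer="ziftuwnzifttekziftezifty" (len 24), cursors c4@4 c1@11 c2@18 c3@23, authorship 4444...1111...2222.3333.
After op 8 (insert('o')): buffer="ziftouwnziftotekziftoeziftoy" (len 28), cursors c4@5 c1@13 c2@21 c3@27, authorship 44444...11111...22222.33333.

Answer: ziftouwnziftotekziftoeziftoy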